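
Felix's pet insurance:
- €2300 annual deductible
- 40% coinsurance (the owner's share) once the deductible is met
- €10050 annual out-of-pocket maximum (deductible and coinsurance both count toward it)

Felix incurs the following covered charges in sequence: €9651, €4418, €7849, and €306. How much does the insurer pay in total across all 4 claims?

Bill 1, €9651: deductible takes €2300, €7351 remains; 40% of €7351 = €2940.40. Owner owes €5240.40 (running OOP €5240.40). Plan pays €9651 − €5240.40 = €4410.60.
Bill 2, €4418: deductible already satisfied, so owner's share is 40% × €4418 = €1767.20. Owner owes €1767.20 (running OOP €7007.60). Plan pays €4418 − €1767.20 = €2650.80.
Bill 3, €7849: 40% coinsurance on €7849 = €3139.60. OOP would hit €10147.20 > €10050, so the cap limits the owner to €10050 − €7007.60 = €3042.40. Insurer: €7849 − €3042.40 = €4806.60.
Bill 4, €306: deductible already satisfied, so owner's share is 40% × €306 = €122.40. OOP would hit €10172.40 > €10050, so the cap limits the owner to €10050 − €10050 = €0. Plan pays €306 − €0 = €306.
Insurer total = bills − owner's total = €22224 − €10050 = €12174.

€12174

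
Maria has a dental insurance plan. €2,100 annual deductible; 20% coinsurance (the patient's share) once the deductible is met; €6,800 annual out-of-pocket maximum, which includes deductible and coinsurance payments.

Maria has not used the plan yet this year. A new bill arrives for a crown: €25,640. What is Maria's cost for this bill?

Deductible not yet touched, so the first €2,100 of the bill goes to the deductible.
That leaves €25,640 − €2,100 = €23,540 for coinsurance.
Patient's 20% share of €23,540 is €4,708.
Patient responsibility before any cap: €2,100 + €4,708 = €6,808.
Adding €6,808 to the €0 already spent would give €6,808, which exceeds the €6,800 cap; the patient pays just €6,800 − €0 = €6,800.

€6,800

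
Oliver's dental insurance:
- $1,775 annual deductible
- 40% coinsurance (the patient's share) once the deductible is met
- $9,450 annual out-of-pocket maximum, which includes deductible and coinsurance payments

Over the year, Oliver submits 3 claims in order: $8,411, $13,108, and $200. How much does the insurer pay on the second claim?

$8,087.40

Bill 1, $8,411: $1,775 finishes the deductible; $6,636 goes to coinsurance; coinsurance $6,636 × 40% = $2,654.40. Patient owes $4,429.40 (running OOP $4,429.40). Plan pays $8,411 − $4,429.40 = $3,981.60.
Bill 2, $13,108: deductible met; 40% of $13,108 = $5,243.20. OOP would hit $9,672.60 > $9,450, so the cap limits the patient to $9,450 − $4,429.40 = $5,020.60. Plan pays $13,108 − $5,020.60 = $8,087.40.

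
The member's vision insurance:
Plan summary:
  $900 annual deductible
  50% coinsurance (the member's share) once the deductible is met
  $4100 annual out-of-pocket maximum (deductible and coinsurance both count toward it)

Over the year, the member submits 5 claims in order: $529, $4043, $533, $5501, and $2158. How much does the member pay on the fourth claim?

Bill 1, $529: entire amount goes to the deductible. Member owes $529 (running OOP $529).
Bill 2, $4043: $371 finishes the deductible; $3672 goes to coinsurance; 50% of $3672 = $1836. Cost to member: $2207. OOP to date $2736.
Bill 3, $533: deductible met; 50% of $533 = $266.50. Cost to member: $266.50. OOP to date $3002.50.
Bill 4, $5501: deductible already satisfied, so member's share is 50% × $5501 = $2750.50. That would push OOP to $5753, over the $4100 cap, so member pays $4100 − $3002.50 = $1097.50.

$1097.50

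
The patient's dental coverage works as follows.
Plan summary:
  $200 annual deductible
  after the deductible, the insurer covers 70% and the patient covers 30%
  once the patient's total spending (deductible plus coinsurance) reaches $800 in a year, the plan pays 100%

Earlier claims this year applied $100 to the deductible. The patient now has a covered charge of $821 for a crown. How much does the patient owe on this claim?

$100 of the $200 deductible is already met, leaving $100.
The remaining $721 (= $821 − $100) moves to coinsurance.
Patient's 30% share of $721 is $216.30.
That puts the patient's cost at $100 + $216.30 = $316.30 before any cap.
Year-to-date out-of-pocket becomes $100 + $316.30 = $416.30, still under the $800 maximum, so no cap applies.

$316.30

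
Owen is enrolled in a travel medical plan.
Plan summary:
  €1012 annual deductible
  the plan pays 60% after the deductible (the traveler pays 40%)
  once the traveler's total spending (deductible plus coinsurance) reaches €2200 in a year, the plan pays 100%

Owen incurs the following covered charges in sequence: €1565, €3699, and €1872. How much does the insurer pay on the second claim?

Claim 1 (€1565): €1012 to deductible, leaving €553; 40% of €553 = €221.20. Traveler pays €1233.20; OOP now €1233.20. Plan pays €1565 − €1233.20 = €331.80.
Claim 2 (€3699): deductible already satisfied, so traveler's share is 40% × €3699 = €1479.60. OOP would hit €2712.80 > €2200, so the cap limits the traveler to €2200 − €1233.20 = €966.80. Plan pays €3699 − €966.80 = €2732.20.

€2732.20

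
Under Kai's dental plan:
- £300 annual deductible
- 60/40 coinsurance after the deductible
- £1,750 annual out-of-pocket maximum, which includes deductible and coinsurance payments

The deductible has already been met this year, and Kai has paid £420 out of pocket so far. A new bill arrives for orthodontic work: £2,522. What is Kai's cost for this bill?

The deductible is already satisfied, so the full bill goes to coinsurance.
Coinsurance: £2,522 × 40% = £1,008.80.
Cumulative spending £420 + £1,008.80 = £1,428.80 stays under the £1,750 maximum.

£1,008.80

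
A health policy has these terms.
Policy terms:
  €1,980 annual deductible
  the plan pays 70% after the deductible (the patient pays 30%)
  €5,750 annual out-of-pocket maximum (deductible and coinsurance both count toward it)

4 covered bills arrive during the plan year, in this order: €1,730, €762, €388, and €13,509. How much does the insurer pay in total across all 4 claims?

€10,639

Bill 1, €1,730: all of it applies to the deductible. Patient owes €1,730 (running OOP €1,730). Plan pays €1,730 − €1,730 = €0.
Bill 2, €762: €250 finishes the deductible; €512 goes to coinsurance; patient's 30% is €153.60. Patient owes €403.60 (running OOP €2,133.60). Insurer: €762 − €403.60 = €358.40.
Bill 3, €388: deductible already satisfied, so patient's share is 30% × €388 = €116.40. Patient pays €116.40; OOP now €2,250. Insurer: €388 − €116.40 = €271.60.
Bill 4, €13,509: 30% coinsurance on €13,509 = €4,052.70. Adding that to €2,250 gives €6,302.70, past the €5,750 cap; patient pays only €5,750 − €2,250 = €3,500. Insurer: €13,509 − €3,500 = €10,009.
Insurer total = bills − patient's total = €16,389 − €5,750 = €10,639.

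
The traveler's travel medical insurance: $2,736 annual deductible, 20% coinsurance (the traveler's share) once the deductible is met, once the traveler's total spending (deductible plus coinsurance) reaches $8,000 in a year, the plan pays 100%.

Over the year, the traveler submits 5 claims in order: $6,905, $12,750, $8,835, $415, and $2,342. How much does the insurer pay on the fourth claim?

Claim 1 ($6,905): $2,736 finishes the deductible; $4,169 goes to coinsurance; 20% of $4,169 = $833.80. Cost to traveler: $3,569.80. OOP to date $3,569.80. Insurer: $6,905 − $3,569.80 = $3,335.20.
Claim 2 ($12,750): deductible met; 20% of $12,750 = $2,550. Traveler pays $2,550; OOP now $6,119.80. Plan pays $12,750 − $2,550 = $10,200.
Claim 3 ($8,835): deductible met; 20% of $8,835 = $1,767. Traveler owes $1,767 (running OOP $7,886.80). Insurer: $8,835 − $1,767 = $7,068.
Claim 4 ($415): deductible already satisfied, so traveler's share is 20% × $415 = $83. Traveler owes $83 (running OOP $7,969.80). Plan pays $415 − $83 = $332.

$332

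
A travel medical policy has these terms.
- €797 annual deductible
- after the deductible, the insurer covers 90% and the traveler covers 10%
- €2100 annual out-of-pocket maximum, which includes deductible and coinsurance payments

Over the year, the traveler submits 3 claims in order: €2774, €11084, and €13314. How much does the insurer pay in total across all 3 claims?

Claim 1 — €2774: €797 to deductible, leaving €1977; traveler's 10% is €197.70. Traveler owes €994.70 (running OOP €994.70). Insurer: €2774 − €994.70 = €1779.30.
Claim 2 — €11084: deductible met; 10% of €11084 = €1108.40. OOP would hit €2103.10 > €2100, so the cap limits the traveler to €2100 − €994.70 = €1105.30. Insurer: €11084 − €1105.30 = €9978.70.
Claim 3 — €13314: deductible met; 10% of €13314 = €1331.40. OOP would hit €3431.40 > €2100, so the cap limits the traveler to €2100 − €2100 = €0. Plan pays €13314 − €0 = €13314.
Insurer total: €1779.30 + €9978.70 + €13314 = €25072.

€25072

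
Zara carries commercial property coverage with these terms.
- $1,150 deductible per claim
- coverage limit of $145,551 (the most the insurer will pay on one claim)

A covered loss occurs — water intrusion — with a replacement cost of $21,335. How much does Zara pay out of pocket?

Subtract the deductible: $21,335 − $1,150 = $20,185.
$20,185 is within the $145,551 limit, so the insurer pays $20,185.
Out of pocket: $21,335 − $20,185 = $1,150.

$1,150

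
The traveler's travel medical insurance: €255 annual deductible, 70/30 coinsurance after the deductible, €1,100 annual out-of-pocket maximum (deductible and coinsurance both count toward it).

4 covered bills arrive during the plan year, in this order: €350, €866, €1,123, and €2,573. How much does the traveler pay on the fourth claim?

€219.80

Claim 1 — €350: €255 finishes the deductible; €95 goes to coinsurance; coinsurance €95 × 30% = €28.50. Traveler owes €283.50 (running OOP €283.50).
Claim 2 — €866: deductible already satisfied, so traveler's share is 30% × €866 = €259.80. Traveler owes €259.80 (running OOP €543.30).
Claim 3 — €1,123: deductible met; 30% of €1,123 = €336.90. Traveler pays €336.90; OOP now €880.20.
Claim 4 — €2,573: deductible met; 30% of €2,573 = €771.90. OOP would hit €1,652.10 > €1,100, so the cap limits the traveler to €1,100 − €880.20 = €219.80.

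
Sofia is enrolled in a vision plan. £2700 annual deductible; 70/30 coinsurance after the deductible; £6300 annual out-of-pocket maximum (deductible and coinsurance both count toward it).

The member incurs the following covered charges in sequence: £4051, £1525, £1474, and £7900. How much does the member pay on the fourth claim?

£2295

Bill 1, £4051: £2700 finishes the deductible; £1351 goes to coinsurance; 30% of £1351 = £405.30. Member owes £3105.30 (running OOP £3105.30).
Bill 2, £1525: deductible already satisfied, so member's share is 30% × £1525 = £457.50. Member owes £457.50 (running OOP £3562.80).
Bill 3, £1474: deductible met; 30% of £1474 = £442.20. Member pays £442.20; OOP now £4005.
Bill 4, £7900: deductible already satisfied, so member's share is 30% × £7900 = £2370. That would push OOP to £6375, over the £6300 cap, so member pays £6300 − £4005 = £2295.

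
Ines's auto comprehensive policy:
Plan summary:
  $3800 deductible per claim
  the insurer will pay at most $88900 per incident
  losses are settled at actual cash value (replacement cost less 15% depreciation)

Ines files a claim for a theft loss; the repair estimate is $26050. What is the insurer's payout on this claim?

$18342.50

At 15% depreciation, ACV = $26050 − $3907.50 = $22142.50.
Subtract the deductible: $22142.50 − $3800 = $18342.50.
That's under the $88900 cap, so the insurer reimburses the full $18342.50.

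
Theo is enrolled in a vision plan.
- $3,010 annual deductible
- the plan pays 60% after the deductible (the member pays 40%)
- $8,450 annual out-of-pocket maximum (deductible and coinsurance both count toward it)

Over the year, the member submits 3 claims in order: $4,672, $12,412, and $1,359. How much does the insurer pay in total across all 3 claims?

$9,993

#1 ($4,672): deductible takes $3,010, $1,662 remains; coinsurance $1,662 × 40% = $664.80. Member pays $3,674.80; OOP now $3,674.80. Insurer: $4,672 − $3,674.80 = $997.20.
#2 ($12,412): deductible met; 40% of $12,412 = $4,964.80. That would push OOP to $8,639.60, over the $8,450 cap, so member pays $8,450 − $3,674.80 = $4,775.20. Plan pays $12,412 − $4,775.20 = $7,636.80.
#3 ($1,359): deductible already satisfied, so member's share is 40% × $1,359 = $543.60. Adding that to $8,450 gives $8,993.60, past the $8,450 cap; member pays only $8,450 − $8,450 = $0. Plan pays $1,359 − $0 = $1,359.
Insurer total = bills − member's total = $18,443 − $8,450 = $9,993.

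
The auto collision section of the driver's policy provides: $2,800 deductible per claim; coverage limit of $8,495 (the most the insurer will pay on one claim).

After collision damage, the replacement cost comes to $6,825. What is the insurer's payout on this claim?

Subtract the deductible: $6,825 − $2,800 = $4,025.
That's under the $8,495 cap, so the insurer reimburses the full $4,025.

$4,025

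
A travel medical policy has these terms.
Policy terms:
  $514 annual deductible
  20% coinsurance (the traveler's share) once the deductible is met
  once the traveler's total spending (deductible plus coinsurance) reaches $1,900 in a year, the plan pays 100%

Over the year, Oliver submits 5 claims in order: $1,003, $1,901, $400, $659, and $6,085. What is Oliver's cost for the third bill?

$80

#1 ($1,003): $514 to deductible, leaving $489; traveler's 20% is $97.80. Cost to traveler: $611.80. OOP to date $611.80.
#2 ($1,901): deductible already satisfied, so traveler's share is 20% × $1,901 = $380.20. Traveler owes $380.20 (running OOP $992).
#3 ($400): deductible met; 20% of $400 = $80. Traveler pays $80; OOP now $1,072.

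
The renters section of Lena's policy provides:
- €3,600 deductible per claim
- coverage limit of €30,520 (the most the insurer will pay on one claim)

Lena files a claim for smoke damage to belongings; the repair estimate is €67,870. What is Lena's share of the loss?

Subtract the deductible: €67,870 − €3,600 = €64,270.
€64,270 exceeds the €30,520 limit, so the insurer pays the limit: €30,520.
Out of pocket: €67,870 − €30,520 = €37,350.

€37,350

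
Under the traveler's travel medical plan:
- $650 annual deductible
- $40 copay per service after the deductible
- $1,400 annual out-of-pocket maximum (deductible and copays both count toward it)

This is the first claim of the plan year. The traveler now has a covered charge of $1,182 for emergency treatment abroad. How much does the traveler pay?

The full $650 deductible is still open; $650 of this bill applies to it.
The remaining $532 (= $1,182 − $650) moves to the copay.
Copay on this service: $40.
Traveler responsibility before any cap: $650 + $40 = $690.
Cumulative spending $0 + $690 = $690 stays under the $1,400 maximum.

$690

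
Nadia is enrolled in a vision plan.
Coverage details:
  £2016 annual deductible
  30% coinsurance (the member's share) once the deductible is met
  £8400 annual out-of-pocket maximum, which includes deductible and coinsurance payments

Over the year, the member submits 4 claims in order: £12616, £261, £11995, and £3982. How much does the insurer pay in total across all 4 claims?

Claim 1 (£12616): £2016 to deductible, leaving £10600; 30% of £10600 = £3180. Cost to member: £5196. OOP to date £5196. Plan pays £12616 − £5196 = £7420.
Claim 2 (£261): 30% coinsurance on £261 = £78.30. Member pays £78.30; OOP now £5274.30. Plan pays £261 − £78.30 = £182.70.
Claim 3 (£11995): deductible met; 30% of £11995 = £3598.50. OOP would hit £8872.80 > £8400, so the cap limits the member to £8400 − £5274.30 = £3125.70. Plan pays £11995 − £3125.70 = £8869.30.
Claim 4 (£3982): deductible met; 30% of £3982 = £1194.60. OOP would hit £9594.60 > £8400, so the cap limits the member to £8400 − £8400 = £0. Plan pays £3982 − £0 = £3982.
Insurer total = bills − member's total = £28854 − £8400 = £20454.

£20454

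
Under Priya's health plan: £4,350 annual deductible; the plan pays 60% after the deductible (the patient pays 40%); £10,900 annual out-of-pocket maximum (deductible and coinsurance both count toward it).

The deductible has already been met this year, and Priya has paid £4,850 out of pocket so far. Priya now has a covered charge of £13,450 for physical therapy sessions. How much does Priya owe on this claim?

The deductible is already satisfied, so the full bill goes to coinsurance.
Coinsurance: £13,450 × 40% = £5,380.
Cumulative spending £4,850 + £5,380 = £10,230 stays under the £10,900 maximum.

£5,380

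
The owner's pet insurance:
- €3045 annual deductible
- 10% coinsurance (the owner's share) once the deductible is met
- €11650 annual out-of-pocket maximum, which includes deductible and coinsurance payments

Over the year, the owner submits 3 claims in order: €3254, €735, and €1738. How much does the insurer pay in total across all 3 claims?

Claim 1 — €3254: €3045 to deductible, leaving €209; coinsurance €209 × 10% = €20.90. Cost to owner: €3065.90. OOP to date €3065.90. Plan pays €3254 − €3065.90 = €188.10.
Claim 2 — €735: deductible met; 10% of €735 = €73.50. Owner owes €73.50 (running OOP €3139.40). Plan pays €735 − €73.50 = €661.50.
Claim 3 — €1738: deductible already satisfied, so owner's share is 10% × €1738 = €173.80. Owner owes €173.80 (running OOP €3313.20). Plan pays €1738 − €173.80 = €1564.20.
Insurer total = bills − owner's total = €5727 − €3313.20 = €2413.80.

€2413.80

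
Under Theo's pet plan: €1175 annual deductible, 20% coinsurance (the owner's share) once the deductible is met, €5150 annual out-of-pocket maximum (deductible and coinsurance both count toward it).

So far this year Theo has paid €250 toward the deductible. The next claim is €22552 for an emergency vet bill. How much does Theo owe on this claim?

€4900

€250 of the €1175 deductible is already met, leaving €925.
The remaining €21627 (= €22552 − €925) moves to coinsurance.
Owner's 20% share of €21627 is €4325.40.
That puts the owner's cost at €925 + €4325.40 = €5250.40 before any cap.
Adding €5250.40 to the €250 already spent would give €5500.40, which exceeds the €5150 cap; the owner pays just €5150 − €250 = €4900.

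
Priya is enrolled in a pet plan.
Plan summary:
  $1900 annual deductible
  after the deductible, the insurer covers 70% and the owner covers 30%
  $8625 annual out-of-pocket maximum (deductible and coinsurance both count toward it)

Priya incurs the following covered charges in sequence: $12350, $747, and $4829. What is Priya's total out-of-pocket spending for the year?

$6707.80

Claim 1 — $12350: deductible takes $1900, $10450 remains; owner's 30% is $3135. Owner pays $5035; OOP now $5035.
Claim 2 — $747: deductible already satisfied, so owner's share is 30% × $747 = $224.10. Owner pays $224.10; OOP now $5259.10.
Claim 3 — $4829: 30% coinsurance on $4829 = $1448.70. Owner pays $1448.70; OOP now $6707.80.
Total paid by the owner: $5035 + $224.10 + $1448.70 = $6707.80.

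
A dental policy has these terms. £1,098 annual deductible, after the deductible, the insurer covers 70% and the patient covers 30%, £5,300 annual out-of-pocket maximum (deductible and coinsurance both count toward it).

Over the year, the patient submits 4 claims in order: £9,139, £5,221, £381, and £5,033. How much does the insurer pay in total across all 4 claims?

£14,474

Claim 1 — £9,139: £1,098 finishes the deductible; £8,041 goes to coinsurance; 30% of £8,041 = £2,412.30. Patient pays £3,510.30; OOP now £3,510.30. Insurer: £9,139 − £3,510.30 = £5,628.70.
Claim 2 — £5,221: 30% coinsurance on £5,221 = £1,566.30. Patient owes £1,566.30 (running OOP £5,076.60). Insurer: £5,221 − £1,566.30 = £3,654.70.
Claim 3 — £381: 30% coinsurance on £381 = £114.30. Patient owes £114.30 (running OOP £5,190.90). Plan pays £381 − £114.30 = £266.70.
Claim 4 — £5,033: 30% coinsurance on £5,033 = £1,509.90. That would push OOP to £6,700.80, over the £5,300 cap, so patient pays £5,300 − £5,190.90 = £109.10. Insurer: £5,033 − £109.10 = £4,923.90.
Insurer total: £5,628.70 + £3,654.70 + £266.70 + £4,923.90 = £14,474.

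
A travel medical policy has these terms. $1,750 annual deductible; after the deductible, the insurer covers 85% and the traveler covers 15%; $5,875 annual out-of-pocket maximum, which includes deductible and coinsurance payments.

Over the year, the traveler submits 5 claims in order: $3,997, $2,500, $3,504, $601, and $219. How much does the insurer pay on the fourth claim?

Claim 1 ($3,997): deductible takes $1,750, $2,247 remains; coinsurance $2,247 × 15% = $337.05. Cost to traveler: $2,087.05. OOP to date $2,087.05. Plan pays $3,997 − $2,087.05 = $1,909.95.
Claim 2 ($2,500): deductible already satisfied, so traveler's share is 15% × $2,500 = $375. Cost to traveler: $375. OOP to date $2,462.05. Plan pays $2,500 − $375 = $2,125.
Claim 3 ($3,504): deductible met; 15% of $3,504 = $525.60. Cost to traveler: $525.60. OOP to date $2,987.65. Insurer: $3,504 − $525.60 = $2,978.40.
Claim 4 ($601): 15% coinsurance on $601 = $90.15. Cost to traveler: $90.15. OOP to date $3,077.80. Insurer: $601 − $90.15 = $510.85.

$510.85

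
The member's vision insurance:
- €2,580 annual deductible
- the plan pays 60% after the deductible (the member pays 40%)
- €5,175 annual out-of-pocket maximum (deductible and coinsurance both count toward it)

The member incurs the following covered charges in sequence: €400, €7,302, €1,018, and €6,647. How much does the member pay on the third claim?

€407.20

Claim 1 — €400: entire amount goes to the deductible. Cost to member: €400. OOP to date €400.
Claim 2 — €7,302: €2,180 finishes the deductible; €5,122 goes to coinsurance; coinsurance €5,122 × 40% = €2,048.80. Member pays €4,228.80; OOP now €4,628.80.
Claim 3 — €1,018: 40% coinsurance on €1,018 = €407.20. Member owes €407.20 (running OOP €5,036).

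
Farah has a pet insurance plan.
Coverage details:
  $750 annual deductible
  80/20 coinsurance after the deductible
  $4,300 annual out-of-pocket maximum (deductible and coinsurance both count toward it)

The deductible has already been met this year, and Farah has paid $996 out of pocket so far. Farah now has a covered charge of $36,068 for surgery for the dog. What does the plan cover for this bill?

$32,764

With the deductible met, the entire $36,068 is subject to coinsurance.
Owner's 20% share of $36,068 is $7,213.60.
Year-to-date out-of-pocket would reach $996 + $7,213.60 = $8,209.60, above the $4,300 maximum, so the owner pays only $4,300 − $996 = $3,304.
Insurer pays the balance: $36,068 − $3,304 = $32,764.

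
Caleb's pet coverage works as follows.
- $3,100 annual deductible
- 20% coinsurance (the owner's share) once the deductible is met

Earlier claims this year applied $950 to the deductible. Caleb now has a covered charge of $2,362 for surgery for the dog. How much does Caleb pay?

Deductible still to meet: $3,100 − $950 = $2,150.
That leaves $2,362 − $2,150 = $212 for coinsurance.
20% of $212 = $42.40 falls to the owner.
Owner responsibility: $2,150 + $42.40 = $2,192.40.

$2,192.40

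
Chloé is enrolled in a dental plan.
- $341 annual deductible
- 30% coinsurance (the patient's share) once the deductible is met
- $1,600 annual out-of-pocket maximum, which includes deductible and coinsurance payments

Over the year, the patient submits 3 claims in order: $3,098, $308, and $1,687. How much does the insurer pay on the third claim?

$1,347.50

#1 ($3,098): deductible takes $341, $2,757 remains; 30% of $2,757 = $827.10. Patient owes $1,168.10 (running OOP $1,168.10). Insurer: $3,098 − $1,168.10 = $1,929.90.
#2 ($308): deductible already satisfied, so patient's share is 30% × $308 = $92.40. Cost to patient: $92.40. OOP to date $1,260.50. Plan pays $308 − $92.40 = $215.60.
#3 ($1,687): deductible already satisfied, so patient's share is 30% × $1,687 = $506.10. Adding that to $1,260.50 gives $1,766.60, past the $1,600 cap; patient pays only $1,600 − $1,260.50 = $339.50. Plan pays $1,687 − $339.50 = $1,347.50.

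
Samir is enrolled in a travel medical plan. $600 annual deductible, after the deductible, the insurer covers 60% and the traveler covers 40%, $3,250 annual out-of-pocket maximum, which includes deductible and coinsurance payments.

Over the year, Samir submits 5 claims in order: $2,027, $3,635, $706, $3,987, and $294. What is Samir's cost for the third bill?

$282.40

#1 ($2,027): $600 finishes the deductible; $1,427 goes to coinsurance; 40% of $1,427 = $570.80. Traveler pays $1,170.80; OOP now $1,170.80.
#2 ($3,635): 40% coinsurance on $3,635 = $1,454. Traveler owes $1,454 (running OOP $2,624.80).
#3 ($706): 40% coinsurance on $706 = $282.40. Cost to traveler: $282.40. OOP to date $2,907.20.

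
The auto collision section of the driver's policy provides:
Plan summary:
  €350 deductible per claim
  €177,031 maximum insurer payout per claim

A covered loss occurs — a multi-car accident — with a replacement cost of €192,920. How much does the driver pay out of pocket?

Subtract the deductible: €192,920 − €350 = €192,570.
€192,570 exceeds the €177,031 limit, so the insurer pays the limit: €177,031.
The driver bears the rest of the original loss: €192,920 − €177,031 = €15,889.

€15,889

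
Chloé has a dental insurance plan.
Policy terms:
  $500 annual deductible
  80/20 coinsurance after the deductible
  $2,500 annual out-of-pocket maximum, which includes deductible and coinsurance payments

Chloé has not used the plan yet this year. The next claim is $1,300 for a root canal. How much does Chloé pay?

Deductible not yet touched, so the first $500 of the bill goes to the deductible.
After the $500 deductible portion, $1,300 − $500 = $800 is subject to coinsurance.
Patient's 20% share of $800 is $160.
Patient responsibility before any cap: $500 + $160 = $660.
Cumulative spending $0 + $660 = $660 stays under the $2,500 maximum.

$660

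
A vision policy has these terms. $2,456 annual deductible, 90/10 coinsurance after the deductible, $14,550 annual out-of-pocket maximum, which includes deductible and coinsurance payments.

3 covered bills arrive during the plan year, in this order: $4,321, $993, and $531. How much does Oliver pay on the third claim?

$53.10

Claim 1 ($4,321): $2,456 finishes the deductible; $1,865 goes to coinsurance; coinsurance $1,865 × 10% = $186.50. Cost to member: $2,642.50. OOP to date $2,642.50.
Claim 2 ($993): deductible met; 10% of $993 = $99.30. Member owes $99.30 (running OOP $2,741.80).
Claim 3 ($531): 10% coinsurance on $531 = $53.10. Member pays $53.10; OOP now $2,794.90.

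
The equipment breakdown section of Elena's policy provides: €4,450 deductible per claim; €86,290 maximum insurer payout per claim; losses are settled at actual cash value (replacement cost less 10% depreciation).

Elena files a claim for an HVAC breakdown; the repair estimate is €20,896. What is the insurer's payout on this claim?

€14,356.40

At 10% depreciation, ACV = €20,896 − €2,089.60 = €18,806.40.
After the deductible, €18,806.40 − €4,450 = €14,356.40 remains.
€14,356.40 is within the €86,290 limit, so the insurer pays €14,356.40.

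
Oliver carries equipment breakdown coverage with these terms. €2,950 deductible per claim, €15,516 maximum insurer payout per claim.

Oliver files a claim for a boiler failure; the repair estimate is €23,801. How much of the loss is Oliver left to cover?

Subtract the deductible: €23,801 − €2,950 = €20,851.
Since €20,851 > €15,516, the payout is capped at €15,516.
Business owner's share is the uncovered remainder: €23,801 − €15,516 = €8,285.

€8,285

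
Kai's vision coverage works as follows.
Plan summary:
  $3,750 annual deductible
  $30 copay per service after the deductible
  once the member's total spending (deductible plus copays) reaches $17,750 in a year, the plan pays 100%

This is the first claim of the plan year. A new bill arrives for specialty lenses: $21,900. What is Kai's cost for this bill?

The full $3,750 deductible is still open; $3,750 of this bill applies to it.
That leaves $21,900 − $3,750 = $18,150 for the copay.
Copay on this service: $30.
That puts the member's cost at $3,750 + $30 = $3,780 before any cap.
Year-to-date out-of-pocket becomes $0 + $3,780 = $3,780, still under the $17,750 maximum, so no cap applies.

$3,780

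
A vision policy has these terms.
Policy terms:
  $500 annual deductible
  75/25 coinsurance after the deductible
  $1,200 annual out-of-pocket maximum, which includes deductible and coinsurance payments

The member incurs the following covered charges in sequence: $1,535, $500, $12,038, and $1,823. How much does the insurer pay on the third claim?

$11,721.75

Bill 1, $1,535: $500 finishes the deductible; $1,035 goes to coinsurance; member's 25% is $258.75. Cost to member: $758.75. OOP to date $758.75. Plan pays $1,535 − $758.75 = $776.25.
Bill 2, $500: 25% coinsurance on $500 = $125. Member owes $125 (running OOP $883.75). Plan pays $500 − $125 = $375.
Bill 3, $12,038: deductible already satisfied, so member's share is 25% × $12,038 = $3,009.50. OOP would hit $3,893.25 > $1,200, so the cap limits the member to $1,200 − $883.75 = $316.25. Insurer: $12,038 − $316.25 = $11,721.75.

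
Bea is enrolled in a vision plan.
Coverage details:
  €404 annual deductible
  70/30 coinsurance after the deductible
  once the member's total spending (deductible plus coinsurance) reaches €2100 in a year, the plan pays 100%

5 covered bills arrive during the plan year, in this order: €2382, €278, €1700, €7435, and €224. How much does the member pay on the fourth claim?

€509.20

#1 (€2382): €404 to deductible, leaving €1978; 30% of €1978 = €593.40. Member owes €997.40 (running OOP €997.40).
#2 (€278): deductible met; 30% of €278 = €83.40. Member pays €83.40; OOP now €1080.80.
#3 (€1700): deductible already satisfied, so member's share is 30% × €1700 = €510. Member owes €510 (running OOP €1590.80).
#4 (€7435): 30% coinsurance on €7435 = €2230.50. Adding that to €1590.80 gives €3821.30, past the €2100 cap; member pays only €2100 − €1590.80 = €509.20.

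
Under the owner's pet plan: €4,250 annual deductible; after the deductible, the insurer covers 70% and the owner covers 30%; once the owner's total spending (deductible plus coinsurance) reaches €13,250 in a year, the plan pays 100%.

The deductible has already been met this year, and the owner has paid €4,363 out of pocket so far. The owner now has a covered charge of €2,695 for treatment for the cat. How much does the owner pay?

€808.50

With the deductible met, the entire €2,695 is subject to coinsurance.
Coinsurance: €2,695 × 30% = €808.50.
Cumulative spending €4,363 + €808.50 = €5,171.50 stays under the €13,250 maximum.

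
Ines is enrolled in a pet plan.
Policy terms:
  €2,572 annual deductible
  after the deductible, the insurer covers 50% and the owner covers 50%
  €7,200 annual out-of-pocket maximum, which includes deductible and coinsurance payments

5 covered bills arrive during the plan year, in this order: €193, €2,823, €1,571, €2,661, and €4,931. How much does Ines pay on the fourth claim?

€1,330.50

Bill 1, €193: entire amount goes to the deductible. Owner owes €193 (running OOP €193).
Bill 2, €2,823: €2,379 finishes the deductible; €444 goes to coinsurance; coinsurance €444 × 50% = €222. Owner pays €2,601; OOP now €2,794.
Bill 3, €1,571: 50% coinsurance on €1,571 = €785.50. Owner pays €785.50; OOP now €3,579.50.
Bill 4, €2,661: deductible met; 50% of €2,661 = €1,330.50. Owner pays €1,330.50; OOP now €4,910.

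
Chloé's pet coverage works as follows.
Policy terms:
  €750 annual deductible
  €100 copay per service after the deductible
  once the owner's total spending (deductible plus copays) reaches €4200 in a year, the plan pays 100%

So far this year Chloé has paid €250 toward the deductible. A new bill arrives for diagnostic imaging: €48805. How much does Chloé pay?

€600

Remaining deductible: €750 − €250 = €500.
The remaining €48305 (= €48805 − €500) moves to the copay.
Copay on this service: €100.
So the owner owes €500 + €100 = €600 before any cap.
Year-to-date out-of-pocket becomes €250 + €600 = €850, still under the €4200 maximum, so no cap applies.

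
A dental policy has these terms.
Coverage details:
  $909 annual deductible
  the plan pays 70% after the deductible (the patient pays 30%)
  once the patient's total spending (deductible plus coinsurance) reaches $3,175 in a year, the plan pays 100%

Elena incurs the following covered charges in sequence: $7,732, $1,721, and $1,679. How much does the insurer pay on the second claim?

$1,501.90

Claim 1 — $7,732: $909 finishes the deductible; $6,823 goes to coinsurance; coinsurance $6,823 × 30% = $2,046.90. Cost to patient: $2,955.90. OOP to date $2,955.90. Plan pays $7,732 − $2,955.90 = $4,776.10.
Claim 2 — $1,721: deductible met; 30% of $1,721 = $516.30. That would push OOP to $3,472.20, over the $3,175 cap, so patient pays $3,175 − $2,955.90 = $219.10. Plan pays $1,721 − $219.10 = $1,501.90.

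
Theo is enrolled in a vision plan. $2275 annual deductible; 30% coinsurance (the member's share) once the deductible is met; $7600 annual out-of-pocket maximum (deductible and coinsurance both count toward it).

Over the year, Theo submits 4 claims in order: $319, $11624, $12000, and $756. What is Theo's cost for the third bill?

$2424.60

Claim 1 — $319: entire amount goes to the deductible. Member pays $319; OOP now $319.
Claim 2 — $11624: $1956 finishes the deductible; $9668 goes to coinsurance; 30% of $9668 = $2900.40. Cost to member: $4856.40. OOP to date $5175.40.
Claim 3 — $12000: deductible met; 30% of $12000 = $3600. That would push OOP to $8775.40, over the $7600 cap, so member pays $7600 − $5175.40 = $2424.60.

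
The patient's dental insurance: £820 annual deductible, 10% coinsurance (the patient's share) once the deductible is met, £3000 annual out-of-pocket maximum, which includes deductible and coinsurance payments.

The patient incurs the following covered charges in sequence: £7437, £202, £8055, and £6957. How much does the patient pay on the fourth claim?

Claim 1 (£7437): deductible takes £820, £6617 remains; 10% of £6617 = £661.70. Cost to patient: £1481.70. OOP to date £1481.70.
Claim 2 (£202): deductible already satisfied, so patient's share is 10% × £202 = £20.20. Patient pays £20.20; OOP now £1501.90.
Claim 3 (£8055): deductible already satisfied, so patient's share is 10% × £8055 = £805.50. Patient owes £805.50 (running OOP £2307.40).
Claim 4 (£6957): deductible met; 10% of £6957 = £695.70. OOP would hit £3003.10 > £3000, so the cap limits the patient to £3000 − £2307.40 = £692.60.

£692.60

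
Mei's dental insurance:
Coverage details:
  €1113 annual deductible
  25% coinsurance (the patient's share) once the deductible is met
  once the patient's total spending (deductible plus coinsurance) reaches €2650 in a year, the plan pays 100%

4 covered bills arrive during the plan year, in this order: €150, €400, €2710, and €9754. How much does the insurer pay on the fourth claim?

#1 (€150): fully absorbed by the deductible. Cost to patient: €150. OOP to date €150. Insurer: €150 − €150 = €0.
#2 (€400): all of it applies to the deductible. Patient pays €400; OOP now €550. Insurer: €400 − €400 = €0.
#3 (€2710): deductible takes €563, €2147 remains; coinsurance €2147 × 25% = €536.75. Cost to patient: €1099.75. OOP to date €1649.75. Insurer: €2710 − €1099.75 = €1610.25.
#4 (€9754): 25% coinsurance on €9754 = €2438.50. That would push OOP to €4088.25, over the €2650 cap, so patient pays €2650 − €1649.75 = €1000.25. Insurer: €9754 − €1000.25 = €8753.75.

€8753.75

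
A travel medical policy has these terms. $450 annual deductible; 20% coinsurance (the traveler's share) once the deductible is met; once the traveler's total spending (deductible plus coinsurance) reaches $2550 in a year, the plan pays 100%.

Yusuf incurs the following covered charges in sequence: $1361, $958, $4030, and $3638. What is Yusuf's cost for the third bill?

$806

Claim 1 — $1361: $450 to deductible, leaving $911; coinsurance $911 × 20% = $182.20. Traveler owes $632.20 (running OOP $632.20).
Claim 2 — $958: 20% coinsurance on $958 = $191.60. Traveler pays $191.60; OOP now $823.80.
Claim 3 — $4030: deductible already satisfied, so traveler's share is 20% × $4030 = $806. Traveler owes $806 (running OOP $1629.80).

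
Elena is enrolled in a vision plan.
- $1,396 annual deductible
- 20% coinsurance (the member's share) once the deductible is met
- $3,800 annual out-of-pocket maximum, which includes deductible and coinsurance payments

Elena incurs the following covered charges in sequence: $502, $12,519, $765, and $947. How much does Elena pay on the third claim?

$79

#1 ($502): entire amount goes to the deductible. Member pays $502; OOP now $502.
#2 ($12,519): $894 to deductible, leaving $11,625; coinsurance $11,625 × 20% = $2,325. Cost to member: $3,219. OOP to date $3,721.
#3 ($765): deductible already satisfied, so member's share is 20% × $765 = $153. That would push OOP to $3,874, over the $3,800 cap, so member pays $3,800 − $3,721 = $79.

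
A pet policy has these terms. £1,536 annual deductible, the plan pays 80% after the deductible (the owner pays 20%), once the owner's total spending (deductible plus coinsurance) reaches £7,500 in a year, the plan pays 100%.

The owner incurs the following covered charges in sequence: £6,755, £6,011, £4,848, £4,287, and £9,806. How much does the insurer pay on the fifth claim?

£7,915

Claim 1 — £6,755: £1,536 to deductible, leaving £5,219; owner's 20% is £1,043.80. Owner owes £2,579.80 (running OOP £2,579.80). Plan pays £6,755 − £2,579.80 = £4,175.20.
Claim 2 — £6,011: deductible met; 20% of £6,011 = £1,202.20. Cost to owner: £1,202.20. OOP to date £3,782. Plan pays £6,011 − £1,202.20 = £4,808.80.
Claim 3 — £4,848: deductible met; 20% of £4,848 = £969.60. Owner owes £969.60 (running OOP £4,751.60). Insurer: £4,848 − £969.60 = £3,878.40.
Claim 4 — £4,287: 20% coinsurance on £4,287 = £857.40. Cost to owner: £857.40. OOP to date £5,609. Plan pays £4,287 − £857.40 = £3,429.60.
Claim 5 — £9,806: deductible met; 20% of £9,806 = £1,961.20. Adding that to £5,609 gives £7,570.20, past the £7,500 cap; owner pays only £7,500 − £5,609 = £1,891. Plan pays £9,806 − £1,891 = £7,915.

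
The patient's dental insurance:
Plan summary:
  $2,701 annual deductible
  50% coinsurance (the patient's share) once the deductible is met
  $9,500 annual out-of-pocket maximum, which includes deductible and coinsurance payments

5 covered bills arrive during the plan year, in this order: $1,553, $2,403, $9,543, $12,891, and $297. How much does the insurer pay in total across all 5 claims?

#1 ($1,553): all of it applies to the deductible. Patient pays $1,553; OOP now $1,553. Insurer: $1,553 − $1,553 = $0.
#2 ($2,403): $1,148 finishes the deductible; $1,255 goes to coinsurance; 50% of $1,255 = $627.50. Cost to patient: $1,775.50. OOP to date $3,328.50. Plan pays $2,403 − $1,775.50 = $627.50.
#3 ($9,543): deductible already satisfied, so patient's share is 50% × $9,543 = $4,771.50. Cost to patient: $4,771.50. OOP to date $8,100. Insurer: $9,543 − $4,771.50 = $4,771.50.
#4 ($12,891): deductible already satisfied, so patient's share is 50% × $12,891 = $6,445.50. Adding that to $8,100 gives $14,545.50, past the $9,500 cap; patient pays only $9,500 − $8,100 = $1,400. Plan pays $12,891 − $1,400 = $11,491.
#5 ($297): deductible met; 50% of $297 = $148.50. That would push OOP to $9,648.50, over the $9,500 cap, so patient pays $9,500 − $9,500 = $0. Insurer: $297 − $0 = $297.
Insurer total: $0 + $627.50 + $4,771.50 + $11,491 + $297 = $17,187.

$17,187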